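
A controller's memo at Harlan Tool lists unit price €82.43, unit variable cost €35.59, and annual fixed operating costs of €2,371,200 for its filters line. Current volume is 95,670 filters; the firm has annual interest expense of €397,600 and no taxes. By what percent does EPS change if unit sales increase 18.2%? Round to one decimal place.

At 95,670 units, contribution = 95,670 × €46.84 = €4,481,182.80.
Subtracting fixed costs: EBIT = €4,481,182.80 − €2,371,200 = €2,109,982.80.
After interest of €397,600.00, pre-tax earnings = €1,712,382.80.
DCL = total CM / (EBIT − I) = €4,481,182.80 / €1,712,382.80 = 2.6169.
%ΔEPS = DCL × %ΔSales = 2.6169 × +18.2% = +47.6%.

+47.6%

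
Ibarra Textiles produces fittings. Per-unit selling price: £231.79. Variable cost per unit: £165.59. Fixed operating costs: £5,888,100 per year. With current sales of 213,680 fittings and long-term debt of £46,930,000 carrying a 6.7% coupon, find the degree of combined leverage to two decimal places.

Contribution at this volume is 213,680 × £66.20 = £14,145,616.00.
Operating income = contribution − fixed costs = £14,145,616.00 − £5,888,100 = £8,257,516.00. Interest = £3,144,310.00, so EBIT − I = £5,113,206.00.
DCL = contribution ÷ (EBIT − I) = £14,145,616.00 ÷ £5,113,206.00 = 2.7665.

2.77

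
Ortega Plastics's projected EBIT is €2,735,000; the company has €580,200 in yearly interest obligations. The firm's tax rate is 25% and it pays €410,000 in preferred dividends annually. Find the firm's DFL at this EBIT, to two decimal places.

1.70

Interest = €580,200.00.
Pre-tax preferred-dividend burden = €410,000 ÷ (1 − 0.25) = €546,666.67.
DFL = EBIT ÷ [EBIT − I − D_p/(1−t)] = €2,735,000 ÷ [€2,735,000 − €580,200.00 − €546,666.67] = €2,735,000 ÷ €1,608,133.33 = 1.7007.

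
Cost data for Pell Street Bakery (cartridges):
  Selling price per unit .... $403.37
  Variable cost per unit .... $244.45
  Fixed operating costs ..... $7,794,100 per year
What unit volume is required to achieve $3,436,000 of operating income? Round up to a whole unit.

Each unit contributes $403.37 − $244.45 = $158.92.
Required volume = (fixed costs + target profit) ÷ CM = ($7,794,100 + $3,436,000) ÷ $158.92 = 70,665.11, so 70,666 cartridges.

70,666 cartridges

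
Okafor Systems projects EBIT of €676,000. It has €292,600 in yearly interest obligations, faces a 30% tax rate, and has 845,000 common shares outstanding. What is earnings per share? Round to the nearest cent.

Pre-tax income = €676,000 − €292,600.00 = €383,400.00.
After tax at 30%: net income = €383,400.00 × 0.70 = €268,380.00.
EPS = €268,380.00 ÷ 845,000 = €0.32.

€0.32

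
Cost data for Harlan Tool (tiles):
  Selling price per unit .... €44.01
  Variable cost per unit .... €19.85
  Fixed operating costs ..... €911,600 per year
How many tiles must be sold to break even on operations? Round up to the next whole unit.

37,732 tiles

Unit CM = price − variable cost = €44.01 − €19.85 = €24.16.
Break-even Q = €911,600 / €24.16 = 37,731.79 → 37,732 tiles.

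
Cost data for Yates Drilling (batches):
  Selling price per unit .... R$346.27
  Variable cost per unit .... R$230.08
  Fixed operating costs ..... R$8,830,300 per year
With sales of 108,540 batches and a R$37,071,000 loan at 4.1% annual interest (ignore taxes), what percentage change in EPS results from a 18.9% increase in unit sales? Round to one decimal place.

Contribution at this volume is 108,540 × R$116.19 = R$12,611,262.60.
Subtracting fixed costs: EBIT = R$12,611,262.60 − R$8,830,300 = R$3,780,962.60.
After interest of R$1,519,911.00, pre-tax earnings = R$2,261,051.60.
DCL = total CM / (EBIT − I) = R$12,611,262.60 / R$2,261,051.60 = 5.5776.
EPS therefore changes by 5.5776 × (+18.9%) = +105.4%.

+105.4%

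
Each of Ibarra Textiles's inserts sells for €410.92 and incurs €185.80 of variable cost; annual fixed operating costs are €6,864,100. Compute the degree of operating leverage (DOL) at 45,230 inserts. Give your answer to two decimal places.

Total contribution margin = 45,230 × €225.12 = €10,182,177.60.
Subtracting fixed costs: EBIT = €10,182,177.60 − €6,864,100 = €3,318,077.60.
So DOL = total CM / EBIT = €10,182,177.60 / €3,318,077.60 = 3.0687.

3.07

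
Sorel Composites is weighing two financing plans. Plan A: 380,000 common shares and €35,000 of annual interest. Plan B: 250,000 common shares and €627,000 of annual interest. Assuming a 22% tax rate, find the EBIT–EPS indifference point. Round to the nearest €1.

€1,765,462

At indifference, (EBIT − 35,000)(1 − t)/380,000 = (EBIT − 627,000)(1 − t)/250,000.
The (1 − t) factor cancels: (EBIT − 35,000) × 250,000 = (EBIT − 627,000) × 380,000.
Solving, EBIT = (627,000·380,000 − 35,000·250,000) / (380,000 − 250,000) = 229,510,000,000 / 130,000 = 1,765,461.54.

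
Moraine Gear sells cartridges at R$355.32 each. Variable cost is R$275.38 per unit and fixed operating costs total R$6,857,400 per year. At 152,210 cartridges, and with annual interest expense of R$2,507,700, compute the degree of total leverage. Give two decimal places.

Total contribution margin = 152,210 × R$79.94 = R$12,167,667.40.
Subtracting fixed costs: EBIT = R$12,167,667.40 − R$6,857,400 = R$5,310,267.40. Interest = R$2,507,700.00.
DOL = R$12,167,667.40 ÷ R$5,310,267.40 = 2.2913; DFL = R$5,310,267.40 ÷ R$2,802,567.40 = 1.8948.
DCL = DOL × DFL = 2.2913 × 1.8948 = 4.3416.

4.34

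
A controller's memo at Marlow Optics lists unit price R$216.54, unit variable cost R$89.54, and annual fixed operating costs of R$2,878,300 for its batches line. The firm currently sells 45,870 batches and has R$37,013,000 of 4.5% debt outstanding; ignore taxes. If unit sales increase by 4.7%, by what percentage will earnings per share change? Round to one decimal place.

Contribution at this volume is 45,870 × R$127.00 = R$5,825,490.00.
Subtracting fixed costs: EBIT = R$5,825,490.00 − R$2,878,300 = R$2,947,190.00.
Interest = R$1,665,585.00, so EBIT − I = R$1,281,605.00.
DCL = total CM / (EBIT − I) = R$5,825,490.00 / R$1,281,605.00 = 4.5455.
EPS therefore changes by 4.5455 × (+4.7%) = +21.4%.

+21.4%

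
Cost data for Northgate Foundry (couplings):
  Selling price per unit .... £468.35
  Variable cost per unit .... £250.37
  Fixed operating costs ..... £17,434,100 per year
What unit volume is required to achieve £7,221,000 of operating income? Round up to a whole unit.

Unit CM = price − variable cost = £468.35 − £250.37 = £217.98.
Required volume = (fixed costs + target profit) ÷ CM = (£17,434,100 + £7,221,000) ÷ £217.98 = 113,107.17, so 113,108 couplings.

113,108 couplings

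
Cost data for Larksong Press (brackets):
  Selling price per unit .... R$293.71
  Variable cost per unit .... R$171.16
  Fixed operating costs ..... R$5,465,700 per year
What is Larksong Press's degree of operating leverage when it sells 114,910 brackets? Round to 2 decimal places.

1.63

Contribution at this volume is 114,910 × R$122.55 = R$14,082,220.50.
Operating income = contribution − fixed costs = R$14,082,220.50 − R$5,465,700 = R$8,616,520.50.
Degree of operating leverage = R$14,082,220.50 / R$8,616,520.50 = 1.6343.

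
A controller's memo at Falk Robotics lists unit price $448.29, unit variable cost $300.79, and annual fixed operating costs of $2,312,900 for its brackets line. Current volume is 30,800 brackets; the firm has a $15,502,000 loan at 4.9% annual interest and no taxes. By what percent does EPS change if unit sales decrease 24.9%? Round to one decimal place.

-76.9%

Contribution at this volume is 30,800 × $147.50 = $4,543,000.00.
Operating income = contribution − fixed costs = $4,543,000.00 − $2,312,900 = $2,230,100.00.
Interest = $759,598.00, so EBIT − I = $1,470,502.00.
Degree of combined leverage = contribution ÷ (EBIT − I) = $4,543,000.00 ÷ $1,470,502.00 = 3.0894.
EPS therefore changes by 3.0894 × (-24.9%) = -76.9%.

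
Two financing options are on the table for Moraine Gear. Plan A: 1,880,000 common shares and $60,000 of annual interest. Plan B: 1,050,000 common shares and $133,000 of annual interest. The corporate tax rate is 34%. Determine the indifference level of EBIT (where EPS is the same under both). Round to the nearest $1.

$225,349

At indifference, (EBIT − 60,000)(1 − t)/1,880,000 = (EBIT − 133,000)(1 − t)/1,050,000.
Cancelling (1 − t) and cross-multiplying: 1,050,000·(EBIT − 60,000) = 1,880,000·(EBIT − 133,000).
Solving, EBIT = (133,000·1,880,000 − 60,000·1,050,000) / (1,880,000 − 1,050,000) = 187,040,000,000 / 830,000 = 225,349.40.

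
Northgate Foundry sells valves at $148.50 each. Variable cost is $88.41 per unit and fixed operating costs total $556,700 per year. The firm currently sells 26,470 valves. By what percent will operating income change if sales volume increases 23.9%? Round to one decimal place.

Contribution at this volume is 26,470 × $60.09 = $1,590,582.30.
EBIT = $1,590,582.30 − $556,700 = $1,033,882.30.
So DOL = total CM / EBIT = $1,590,582.30 / $1,033,882.30 = 1.5385.
Operating income changes by 1.5385 × +23.9% = +36.8%.

+36.8%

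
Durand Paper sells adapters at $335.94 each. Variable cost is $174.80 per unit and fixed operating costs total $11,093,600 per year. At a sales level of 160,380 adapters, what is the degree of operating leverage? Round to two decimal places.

1.75

Contribution at this volume is 160,380 × $161.14 = $25,843,633.20.
Operating income = contribution − fixed costs = $25,843,633.20 − $11,093,600 = $14,750,033.20.
Degree of operating leverage = $25,843,633.20 / $14,750,033.20 = 1.7521.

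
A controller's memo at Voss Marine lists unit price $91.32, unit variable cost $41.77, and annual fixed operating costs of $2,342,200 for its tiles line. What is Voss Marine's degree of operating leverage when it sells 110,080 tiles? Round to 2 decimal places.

1.75

Total contribution margin = 110,080 × $49.55 = $5,454,464.00.
EBIT = $5,454,464.00 − $2,342,200 = $3,112,264.00.
So DOL = total CM / EBIT = $5,454,464.00 / $3,112,264.00 = 1.7526.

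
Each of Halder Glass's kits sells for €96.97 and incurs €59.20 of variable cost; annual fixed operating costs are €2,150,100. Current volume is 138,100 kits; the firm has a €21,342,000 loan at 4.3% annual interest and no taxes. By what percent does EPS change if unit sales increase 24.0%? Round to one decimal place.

+58.3%

Total contribution margin = 138,100 × €37.77 = €5,216,037.00.
EBIT = €5,216,037.00 − €2,150,100 = €3,065,937.00.
Interest = €917,706.00, so EBIT − I = €2,148,231.00.
Degree of combined leverage = contribution ÷ (EBIT − I) = €5,216,037.00 ÷ €2,148,231.00 = 2.4281.
%ΔEPS = DCL × %ΔSales = 2.4281 × +24.0% = +58.3%.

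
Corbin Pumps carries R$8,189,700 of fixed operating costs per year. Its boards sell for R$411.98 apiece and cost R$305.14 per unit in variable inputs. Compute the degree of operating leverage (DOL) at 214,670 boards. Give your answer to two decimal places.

1.56

Contribution at this volume is 214,670 × R$106.84 = R$22,935,342.80.
Operating income = contribution − fixed costs = R$22,935,342.80 − R$8,189,700 = R$14,745,642.80.
So DOL = total CM / EBIT = R$22,935,342.80 / R$14,745,642.80 = 1.5554.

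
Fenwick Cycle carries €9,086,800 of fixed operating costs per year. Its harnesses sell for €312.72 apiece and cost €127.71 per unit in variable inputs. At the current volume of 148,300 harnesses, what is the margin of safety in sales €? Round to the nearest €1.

€31,017,076

Contribution margin per unit = €312.72 − €127.71 = €185.01. Break-even units = €9,086,800 ÷ €185.01 = 49,115.18; break-even revenue = 49,115.18 × €312.72 = €15,359,300.02.
Actual sales revenue = 148,300 × €312.72 = €46,376,376.00.
Margin of safety = €46,376,376.00 − €15,359,300.02 = €31,017,076.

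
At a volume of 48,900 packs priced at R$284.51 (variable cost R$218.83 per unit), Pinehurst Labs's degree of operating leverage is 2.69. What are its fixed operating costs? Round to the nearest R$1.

At 48,900 units, contribution = 48,900 × R$65.68 = R$3,211,752.00.
DOL = contribution / EBIT, so EBIT = R$3,211,752.00 / 2.69 = R$1,193,959.85.
Fixed costs = CM − EBIT = R$3,211,752.00 − R$1,193,959.85 = R$2,017,792.

R$2,017,792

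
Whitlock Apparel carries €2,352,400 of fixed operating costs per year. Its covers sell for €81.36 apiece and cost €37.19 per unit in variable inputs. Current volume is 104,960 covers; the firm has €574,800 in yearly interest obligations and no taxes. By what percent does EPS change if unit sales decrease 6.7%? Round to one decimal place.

-18.2%

Contribution at this volume is 104,960 × €44.17 = €4,636,083.20.
Subtracting fixed costs: EBIT = €4,636,083.20 − €2,352,400 = €2,283,683.20.
After interest of €574,800.00, pre-tax earnings = €1,708,883.20.
Degree of combined leverage = contribution ÷ (EBIT − I) = €4,636,083.20 ÷ €1,708,883.20 = 2.7129.
%ΔEPS = DCL × %ΔSales = 2.7129 × -6.7% = -18.2%.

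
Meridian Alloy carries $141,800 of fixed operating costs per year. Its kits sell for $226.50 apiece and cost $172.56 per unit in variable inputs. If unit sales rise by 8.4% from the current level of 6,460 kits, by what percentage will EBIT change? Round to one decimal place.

Contribution at this volume is 6,460 × $53.94 = $348,452.40.
Subtracting fixed costs: EBIT = $348,452.40 − $141,800 = $206,652.40.
DOL = contribution ÷ EBIT = $348,452.40 ÷ $206,652.40 = 1.6862.
%ΔEBIT = DOL × %ΔSales = 1.6862 × +8.4% = +14.2%.

+14.2%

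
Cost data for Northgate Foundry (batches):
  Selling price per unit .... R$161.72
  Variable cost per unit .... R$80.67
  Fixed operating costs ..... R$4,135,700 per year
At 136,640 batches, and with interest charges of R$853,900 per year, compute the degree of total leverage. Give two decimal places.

Total contribution margin = 136,640 × R$81.05 = R$11,074,672.00.
EBIT = R$11,074,672.00 − R$4,135,700 = R$6,938,972.00. Interest = R$853,900.00, so EBIT − I = R$6,085,072.00.
DCL = contribution ÷ (EBIT − I) = R$11,074,672.00 ÷ R$6,085,072.00 = 1.8200.

1.82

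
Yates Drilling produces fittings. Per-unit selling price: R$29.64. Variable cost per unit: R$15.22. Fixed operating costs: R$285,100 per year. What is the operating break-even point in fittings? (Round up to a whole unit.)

Each unit contributes R$29.64 − R$15.22 = R$14.42.
Break-even Q = R$285,100 / R$14.42 = 19,771.15 → 19,772 fittings.

19,772 fittings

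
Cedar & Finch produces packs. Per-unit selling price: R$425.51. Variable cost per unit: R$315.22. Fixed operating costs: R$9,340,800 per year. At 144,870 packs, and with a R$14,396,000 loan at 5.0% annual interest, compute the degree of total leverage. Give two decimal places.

At 144,870 units, contribution = 144,870 × R$110.29 = R$15,977,712.30.
EBIT = R$15,977,712.30 − R$9,340,800 = R$6,636,912.30. Interest = R$719,800.00.
DOL = R$15,977,712.30 ÷ R$6,636,912.30 = 2.4074; DFL = R$6,636,912.30 ÷ R$5,917,112.30 = 1.1216.
Combined leverage = 2.4074 × 1.1216 = 2.7001.

2.70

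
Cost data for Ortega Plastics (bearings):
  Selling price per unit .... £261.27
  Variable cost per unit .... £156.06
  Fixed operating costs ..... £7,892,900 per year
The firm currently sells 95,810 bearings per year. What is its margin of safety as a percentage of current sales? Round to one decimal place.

Each unit contributes £261.27 − £156.06 = £105.21. Break-even units = £7,892,900 ÷ £105.21 = 75,020.44; break-even revenue = 75,020.44 × £261.27 = £19,600,589.14.
Actual sales revenue = 95,810 × £261.27 = £25,032,278.70.
Margin of safety = (£25,032,278.70 − £19,600,589.14) ÷ £25,032,278.70 = 21.7%.

21.7%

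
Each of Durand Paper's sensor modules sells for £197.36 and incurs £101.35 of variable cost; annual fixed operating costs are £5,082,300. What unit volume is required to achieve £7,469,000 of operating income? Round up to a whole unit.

Contribution margin per unit = £197.36 − £101.35 = £96.01.
Units = (FC + target) / CM = (£5,082,300 + £7,469,000) / £96.01 = 130,729.09, so 130,730 sensor modules.

130,730 sensor modules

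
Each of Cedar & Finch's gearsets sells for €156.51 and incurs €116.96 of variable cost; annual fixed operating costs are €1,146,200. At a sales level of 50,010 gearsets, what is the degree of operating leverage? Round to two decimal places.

2.38

At 50,010 units, contribution = 50,010 × €39.55 = €1,977,895.50.
EBIT = €1,977,895.50 − €1,146,200 = €831,695.50.
Degree of operating leverage = €1,977,895.50 / €831,695.50 = 2.3781.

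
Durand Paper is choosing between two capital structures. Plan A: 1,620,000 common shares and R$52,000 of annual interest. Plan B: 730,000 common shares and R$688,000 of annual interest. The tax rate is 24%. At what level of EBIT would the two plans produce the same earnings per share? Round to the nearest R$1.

R$1,209,663

Set EPS_A = EPS_B: (EBIT − R$52,000)(1 − 0.24) ÷ 1,620,000 = (EBIT − R$688,000)(1 − 0.24) ÷ 730,000.
Cancelling (1 − t) and cross-multiplying: 730,000·(EBIT − 52,000) = 1,620,000·(EBIT − 688,000).
Solving, EBIT = (688,000·1,620,000 − 52,000·730,000) / (1,620,000 − 730,000) = 1,076,600,000,000 / 890,000 = 1,209,662.92.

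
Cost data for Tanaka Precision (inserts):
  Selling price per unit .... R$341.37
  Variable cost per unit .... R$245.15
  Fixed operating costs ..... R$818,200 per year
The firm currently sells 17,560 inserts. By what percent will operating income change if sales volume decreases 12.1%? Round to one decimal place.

-23.5%

Total contribution margin = 17,560 × R$96.22 = R$1,689,623.20.
EBIT = R$1,689,623.20 − R$818,200 = R$871,423.20.
Degree of operating leverage = R$1,689,623.20 / R$871,423.20 = 1.9389.
Operating income changes by 1.9389 × -12.1% = -23.5%.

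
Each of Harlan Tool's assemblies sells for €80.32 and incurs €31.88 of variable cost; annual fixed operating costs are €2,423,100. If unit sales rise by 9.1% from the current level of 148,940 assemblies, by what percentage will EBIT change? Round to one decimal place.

+13.7%

At 148,940 units, contribution = 148,940 × €48.44 = €7,214,653.60.
EBIT = €7,214,653.60 − €2,423,100 = €4,791,553.60.
Degree of operating leverage = €7,214,653.60 / €4,791,553.60 = 1.5057.
So EBIT moves 1.5057 × (+9.1%) = +13.7%.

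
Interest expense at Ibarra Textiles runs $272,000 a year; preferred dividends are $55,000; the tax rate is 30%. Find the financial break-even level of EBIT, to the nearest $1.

Preferred dividends are paid after tax, so their pre-tax equivalent is $55,000 ÷ (1 − 0.30) = $78,571.43.
Financial break-even EBIT = interest + D_p ÷ (1 − t) = $272,000 + $78,571.43 = $350,571.43.

$350,571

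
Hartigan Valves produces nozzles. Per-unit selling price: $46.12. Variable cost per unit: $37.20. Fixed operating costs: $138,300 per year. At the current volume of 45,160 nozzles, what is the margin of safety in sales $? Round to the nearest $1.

Unit CM = price − variable cost = $46.12 − $37.20 = $8.92. Break-even units = $138,300 ÷ $8.92 = 15,504.48; break-even revenue = 15,504.48 × $46.12 = $715,066.82.
Current sales = 45,160 × $46.12 = $2,082,779.20.
Margin of safety = $2,082,779.20 − $715,066.82 = $1,367,712.

$1,367,712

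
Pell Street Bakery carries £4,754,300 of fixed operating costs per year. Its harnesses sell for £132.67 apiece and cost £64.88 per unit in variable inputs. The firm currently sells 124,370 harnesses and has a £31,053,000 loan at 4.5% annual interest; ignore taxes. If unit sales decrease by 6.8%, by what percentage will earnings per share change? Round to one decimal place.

-25.2%

At 124,370 units, contribution = 124,370 × £67.79 = £8,431,042.30.
Subtracting fixed costs: EBIT = £8,431,042.30 − £4,754,300 = £3,676,742.30.
After interest of £1,397,385.00, pre-tax earnings = £2,279,357.30.
Degree of combined leverage = contribution ÷ (EBIT − I) = £8,431,042.30 ÷ £2,279,357.30 = 3.6989.
EPS therefore changes by 3.6989 × (-6.8%) = -25.2%.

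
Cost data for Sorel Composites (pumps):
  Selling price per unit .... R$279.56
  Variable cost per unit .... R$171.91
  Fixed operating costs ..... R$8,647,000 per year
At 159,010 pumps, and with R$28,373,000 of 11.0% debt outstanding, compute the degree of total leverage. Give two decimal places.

At 159,010 units, contribution = 159,010 × R$107.65 = R$17,117,426.50.
EBIT = R$17,117,426.50 − R$8,647,000 = R$8,470,426.50. Interest = R$3,121,030.00, so EBIT − I = R$5,349,396.50.
DCL = contribution ÷ (EBIT − I) = R$17,117,426.50 ÷ R$5,349,396.50 = 3.1999.

3.20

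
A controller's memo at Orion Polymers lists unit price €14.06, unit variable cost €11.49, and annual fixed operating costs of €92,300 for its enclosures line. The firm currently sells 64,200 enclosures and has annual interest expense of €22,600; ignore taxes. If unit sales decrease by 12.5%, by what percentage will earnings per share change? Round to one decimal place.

-41.2%

Contribution at this volume is 64,200 × €2.57 = €164,994.00.
Subtracting fixed costs: EBIT = €164,994.00 − €92,300 = €72,694.00.
Interest = €22,600.00, so EBIT − I = €50,094.00.
Degree of combined leverage = contribution ÷ (EBIT − I) = €164,994.00 ÷ €50,094.00 = 3.2937.
%ΔEPS = DCL × %ΔSales = 3.2937 × -12.5% = -41.2%.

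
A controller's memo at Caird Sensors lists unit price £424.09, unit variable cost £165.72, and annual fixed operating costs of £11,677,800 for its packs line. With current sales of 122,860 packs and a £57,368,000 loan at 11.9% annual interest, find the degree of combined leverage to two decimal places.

Total contribution margin = 122,860 × £258.37 = £31,743,338.20.
EBIT = £31,743,338.20 − £11,677,800 = £20,065,538.20. Interest = £6,826,792.00.
DOL = £31,743,338.20 ÷ £20,065,538.20 = 1.5820; DFL = £20,065,538.20 ÷ £13,238,746.20 = 1.5157.
DCL = DOL × DFL = 1.5820 × 1.5157 = 2.3978.

2.40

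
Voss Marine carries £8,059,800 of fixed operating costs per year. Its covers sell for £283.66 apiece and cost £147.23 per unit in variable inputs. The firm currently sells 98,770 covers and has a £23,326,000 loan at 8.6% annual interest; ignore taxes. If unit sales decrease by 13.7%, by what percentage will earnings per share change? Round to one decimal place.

-54.1%

At 98,770 units, contribution = 98,770 × £136.43 = £13,475,191.10.
Subtracting fixed costs: EBIT = £13,475,191.10 − £8,059,800 = £5,415,391.10.
After interest of £2,006,036.00, pre-tax earnings = £3,409,355.10.
Degree of combined leverage = contribution ÷ (EBIT − I) = £13,475,191.10 ÷ £3,409,355.10 = 3.9524.
EPS therefore changes by 3.9524 × (-13.7%) = -54.1%.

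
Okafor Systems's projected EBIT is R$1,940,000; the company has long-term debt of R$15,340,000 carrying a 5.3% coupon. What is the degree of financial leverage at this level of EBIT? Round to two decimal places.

Annual interest charges come to R$813,020.00.
Degree of financial leverage = EBIT / (EBIT − interest) = R$1,940,000 / R$1,126,980.00 = 1.7214.

1.72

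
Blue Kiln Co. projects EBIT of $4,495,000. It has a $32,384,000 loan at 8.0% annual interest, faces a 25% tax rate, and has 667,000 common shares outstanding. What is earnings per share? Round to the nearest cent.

$2.14

Pre-tax income = $4,495,000 − $2,590,720.00 = $1,904,280.00.
After tax at 25%: net income = $1,904,280.00 × 0.75 = $1,428,210.00.
Per share: $1,428,210.00 / 667,000 shares = $2.14.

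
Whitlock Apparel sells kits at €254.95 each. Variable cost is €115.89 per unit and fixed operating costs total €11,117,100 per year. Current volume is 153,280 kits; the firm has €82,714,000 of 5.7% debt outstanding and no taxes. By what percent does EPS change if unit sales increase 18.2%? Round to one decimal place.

+70.7%

Contribution at this volume is 153,280 × €139.06 = €21,315,116.80.
Subtracting fixed costs: EBIT = €21,315,116.80 − €11,117,100 = €10,198,016.80.
Interest = €4,714,698.00, so EBIT − I = €5,483,318.80.
DCL = total CM / (EBIT − I) = €21,315,116.80 / €5,483,318.80 = 3.8873.
EPS therefore changes by 3.8873 × (+18.2%) = +70.7%.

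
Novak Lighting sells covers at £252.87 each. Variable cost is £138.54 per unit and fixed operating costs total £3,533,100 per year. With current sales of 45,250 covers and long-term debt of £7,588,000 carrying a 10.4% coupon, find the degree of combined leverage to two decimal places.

At 45,250 units, contribution = 45,250 × £114.33 = £5,173,432.50.
EBIT = £5,173,432.50 − £3,533,100 = £1,640,332.50. Interest = £789,152.00, so EBIT − I = £851,180.50.
DCL = contribution ÷ (EBIT − I) = £5,173,432.50 ÷ £851,180.50 = 6.0779.

6.08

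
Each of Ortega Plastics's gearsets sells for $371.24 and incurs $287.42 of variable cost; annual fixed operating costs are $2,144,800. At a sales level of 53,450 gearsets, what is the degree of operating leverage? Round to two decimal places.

1.92

At 53,450 units, contribution = 53,450 × $83.82 = $4,480,179.00.
EBIT = $4,480,179.00 − $2,144,800 = $2,335,379.00.
DOL = contribution ÷ EBIT = $4,480,179.00 ÷ $2,335,379.00 = 1.9184.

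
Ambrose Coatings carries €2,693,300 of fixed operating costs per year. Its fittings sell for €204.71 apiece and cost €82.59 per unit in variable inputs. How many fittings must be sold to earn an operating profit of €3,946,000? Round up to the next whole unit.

54,368 fittings

Contribution margin per unit = €204.71 − €82.59 = €122.12.
Need Q such that Q × €122.12 − €2,693,300 = €3,946,000, i.e. Q = €6,639,300 / €122.12 = 54,367.02 → 54,368.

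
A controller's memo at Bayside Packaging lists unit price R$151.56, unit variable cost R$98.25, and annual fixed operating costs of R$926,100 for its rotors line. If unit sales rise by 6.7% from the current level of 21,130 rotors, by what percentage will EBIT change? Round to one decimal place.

Total contribution margin = 21,130 × R$53.31 = R$1,126,440.30.
EBIT = R$1,126,440.30 − R$926,100 = R$200,340.30.
Degree of operating leverage = R$1,126,440.30 / R$200,340.30 = 5.6226.
So EBIT moves 5.6226 × (+6.7%) = +37.7%.

+37.7%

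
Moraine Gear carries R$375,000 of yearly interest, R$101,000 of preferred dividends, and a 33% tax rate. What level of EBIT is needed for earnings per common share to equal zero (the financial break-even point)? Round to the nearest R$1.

Preferred dividends are paid after tax, so their pre-tax equivalent is R$101,000 ÷ (1 − 0.33) = R$150,746.27.
Financial break-even EBIT = interest + D_p ÷ (1 − t) = R$375,000 + R$150,746.27 = R$525,746.27.

R$525,746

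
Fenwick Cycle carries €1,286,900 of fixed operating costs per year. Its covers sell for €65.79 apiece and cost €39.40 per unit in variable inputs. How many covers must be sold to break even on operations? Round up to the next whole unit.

Unit CM = price − variable cost = €65.79 − €39.40 = €26.39.
Break-even volume = fixed costs ÷ CM per unit = €1,286,900 ÷ €26.39 = 48,764.68, so 48,765 covers.

48,765 covers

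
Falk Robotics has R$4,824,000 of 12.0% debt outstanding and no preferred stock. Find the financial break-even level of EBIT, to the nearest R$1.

Annual interest = 12.0% × R$4,824,000 = R$578,880.00.
With no preferred dividends, EPS = 0 when EBIT exactly covers interest, so the financial break-even EBIT is R$578,880.00.

R$578,880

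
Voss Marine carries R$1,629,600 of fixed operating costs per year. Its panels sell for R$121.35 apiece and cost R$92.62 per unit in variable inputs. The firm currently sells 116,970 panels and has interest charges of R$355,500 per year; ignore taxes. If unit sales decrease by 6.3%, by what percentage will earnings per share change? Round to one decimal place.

-15.4%

Contribution at this volume is 116,970 × R$28.73 = R$3,360,548.10.
Subtracting fixed costs: EBIT = R$3,360,548.10 − R$1,629,600 = R$1,730,948.10.
After interest of R$355,500.00, pre-tax earnings = R$1,375,448.10.
Degree of combined leverage = contribution ÷ (EBIT − I) = R$3,360,548.10 ÷ R$1,375,448.10 = 2.4432.
%ΔEPS = DCL × %ΔSales = 2.4432 × -6.3% = -15.4%.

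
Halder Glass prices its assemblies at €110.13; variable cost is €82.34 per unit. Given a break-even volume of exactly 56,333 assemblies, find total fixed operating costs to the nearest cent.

€1,565,494.07

Unit CM = price − variable cost = €110.13 − €82.34 = €27.79.
Fixed costs = break-even units × CM = 56,333 × €27.79 = €1,565,494.07.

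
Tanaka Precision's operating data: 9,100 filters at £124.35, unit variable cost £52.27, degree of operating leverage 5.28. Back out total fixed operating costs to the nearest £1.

At 9,100 units, contribution = 9,100 × £72.08 = £655,928.00.
DOL = contribution / EBIT, so EBIT = £655,928.00 / 5.28 = £124,228.79.
Fixed costs = CM − EBIT = £655,928.00 − £124,228.79 = £531,699.

£531,699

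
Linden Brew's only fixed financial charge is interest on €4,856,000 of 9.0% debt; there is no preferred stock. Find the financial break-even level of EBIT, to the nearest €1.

Annual interest = 9.0% × €4,856,000 = €437,040.00.
Without preferred stock the financial break-even is simply EBIT = interest = €437,040.00.

€437,040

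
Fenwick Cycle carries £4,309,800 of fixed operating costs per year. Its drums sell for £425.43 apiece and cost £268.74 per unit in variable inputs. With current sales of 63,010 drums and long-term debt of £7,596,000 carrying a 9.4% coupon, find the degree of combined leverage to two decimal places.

2.04

Contribution at this volume is 63,010 × £156.69 = £9,873,036.90.
Subtracting fixed costs: EBIT = £9,873,036.90 − £4,309,800 = £5,563,236.90. Interest = £714,024.00.
DOL = £9,873,036.90 ÷ £5,563,236.90 = 1.7747; DFL = £5,563,236.90 ÷ £4,849,212.90 = 1.1472.
Combined leverage = 1.7747 × 1.1472 = 2.0359.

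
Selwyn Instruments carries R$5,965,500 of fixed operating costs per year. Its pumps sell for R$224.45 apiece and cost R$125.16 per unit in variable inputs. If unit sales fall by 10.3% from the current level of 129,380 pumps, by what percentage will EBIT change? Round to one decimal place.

At 129,380 units, contribution = 129,380 × R$99.29 = R$12,846,140.20.
EBIT = R$12,846,140.20 − R$5,965,500 = R$6,880,640.20.
Degree of operating leverage = R$12,846,140.20 / R$6,880,640.20 = 1.8670.
So EBIT moves 1.8670 × (-10.3%) = -19.2%.

-19.2%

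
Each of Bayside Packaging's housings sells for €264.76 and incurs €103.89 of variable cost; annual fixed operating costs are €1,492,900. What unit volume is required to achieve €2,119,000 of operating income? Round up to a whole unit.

Contribution margin per unit = €264.76 − €103.89 = €160.87.
Need Q such that Q × €160.87 − €1,492,900 = €2,119,000, i.e. Q = €3,611,900 / €160.87 = 22,452.29 → 22,453.

22,453 housings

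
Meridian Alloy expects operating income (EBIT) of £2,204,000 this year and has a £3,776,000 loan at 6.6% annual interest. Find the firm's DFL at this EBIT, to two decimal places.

1.13

Annual interest charges come to £249,216.00.
DFL = EBIT ÷ (EBIT − I) = £2,204,000 ÷ (£2,204,000 − £249,216.00) = £2,204,000 ÷ £1,954,784.00 = 1.1275.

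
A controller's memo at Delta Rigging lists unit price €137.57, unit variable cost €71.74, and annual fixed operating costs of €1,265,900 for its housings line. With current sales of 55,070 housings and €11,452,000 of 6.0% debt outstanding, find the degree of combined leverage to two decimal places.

2.17

Contribution at this volume is 55,070 × €65.83 = €3,625,258.10.
Subtracting fixed costs: EBIT = €3,625,258.10 − €1,265,900 = €2,359,358.10. Interest = €687,120.00.
DOL = €3,625,258.10 ÷ €2,359,358.10 = 1.5365; DFL = €2,359,358.10 ÷ €1,672,238.10 = 1.4109.
Combined leverage = 1.5365 × 1.4109 = 2.1678.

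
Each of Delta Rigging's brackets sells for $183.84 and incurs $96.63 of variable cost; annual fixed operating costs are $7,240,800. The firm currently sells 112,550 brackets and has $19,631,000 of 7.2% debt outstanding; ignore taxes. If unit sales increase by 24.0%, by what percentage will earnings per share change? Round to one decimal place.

At 112,550 units, contribution = 112,550 × $87.21 = $9,815,485.50.
Operating income = contribution − fixed costs = $9,815,485.50 − $7,240,800 = $2,574,685.50.
Interest = $1,413,432.00, so EBIT − I = $1,161,253.50.
Degree of combined leverage = contribution ÷ (EBIT − I) = $9,815,485.50 ÷ $1,161,253.50 = 8.4525.
%ΔEPS = DCL × %ΔSales = 8.4525 × +24.0% = +202.9%.

+202.9%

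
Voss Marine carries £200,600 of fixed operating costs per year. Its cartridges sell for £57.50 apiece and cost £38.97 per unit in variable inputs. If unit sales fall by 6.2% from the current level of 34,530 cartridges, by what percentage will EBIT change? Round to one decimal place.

-9.0%

Total contribution margin = 34,530 × £18.53 = £639,840.90.
EBIT = £639,840.90 − £200,600 = £439,240.90.
So DOL = total CM / EBIT = £639,840.90 / £439,240.90 = 1.4567.
%ΔEBIT = DOL × %ΔSales = 1.4567 × -6.2% = -9.0%.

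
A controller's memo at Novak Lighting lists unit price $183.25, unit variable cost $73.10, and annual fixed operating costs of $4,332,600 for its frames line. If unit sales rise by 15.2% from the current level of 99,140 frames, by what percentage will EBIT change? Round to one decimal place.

Contribution at this volume is 99,140 × $110.15 = $10,920,271.00.
EBIT = $10,920,271.00 − $4,332,600 = $6,587,671.00.
DOL = contribution ÷ EBIT = $10,920,271.00 ÷ $6,587,671.00 = 1.6577.
%ΔEBIT = DOL × %ΔSales = 1.6577 × +15.2% = +25.2%.

+25.2%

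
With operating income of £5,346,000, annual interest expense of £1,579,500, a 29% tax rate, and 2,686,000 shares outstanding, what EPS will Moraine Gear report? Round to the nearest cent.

Pre-tax income = £5,346,000 − £1,579,500.00 = £3,766,500.00.
After tax at 29%: net income = £3,766,500.00 × 0.71 = £2,674,215.00.
Per share: £2,674,215.00 / 2,686,000 shares = £1.00.

£1.00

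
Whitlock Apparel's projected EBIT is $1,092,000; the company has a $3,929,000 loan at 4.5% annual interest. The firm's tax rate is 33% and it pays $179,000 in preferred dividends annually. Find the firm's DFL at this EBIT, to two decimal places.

1.69

Interest = $176,805.00.
Pre-tax preferred-dividend burden = $179,000 ÷ (1 − 0.33) = $267,164.18.
DFL = EBIT ÷ [EBIT − I − D_p/(1−t)] = $1,092,000 ÷ [$1,092,000 − $176,805.00 − $267,164.18] = $1,092,000 ÷ $648,030.82 = 1.6851.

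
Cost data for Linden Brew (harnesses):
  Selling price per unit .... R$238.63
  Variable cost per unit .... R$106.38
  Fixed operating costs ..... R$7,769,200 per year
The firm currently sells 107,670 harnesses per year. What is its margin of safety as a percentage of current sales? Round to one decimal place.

45.4%

Each unit contributes R$238.63 − R$106.38 = R$132.25. Break-even units = R$7,769,200 ÷ R$132.25 = 58,746.31; break-even revenue = 58,746.31 × R$238.63 = R$14,018,632.86.
Current sales = 107,670 × R$238.63 = R$25,693,292.10.
Margin of safety = (R$25,693,292.10 − R$14,018,632.86) ÷ R$25,693,292.10 = 45.4%.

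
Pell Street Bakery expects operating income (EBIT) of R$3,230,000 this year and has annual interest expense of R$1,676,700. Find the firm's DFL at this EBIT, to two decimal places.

2.08

Annual interest charges come to R$1,676,700.00.
Degree of financial leverage = EBIT / (EBIT − interest) = R$3,230,000 / R$1,553,300.00 = 2.0794.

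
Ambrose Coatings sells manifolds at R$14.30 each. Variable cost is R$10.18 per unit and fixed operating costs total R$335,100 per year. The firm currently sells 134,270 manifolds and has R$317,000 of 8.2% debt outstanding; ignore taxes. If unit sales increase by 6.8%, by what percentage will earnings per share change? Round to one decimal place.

Contribution at this volume is 134,270 × R$4.12 = R$553,192.40.
Operating income = contribution − fixed costs = R$553,192.40 − R$335,100 = R$218,092.40.
Interest = R$25,994.00, so EBIT − I = R$192,098.40.
Degree of combined leverage = contribution ÷ (EBIT − I) = R$553,192.40 ÷ R$192,098.40 = 2.8797.
%ΔEPS = DCL × %ΔSales = 2.8797 × +6.8% = +19.6%.

+19.6%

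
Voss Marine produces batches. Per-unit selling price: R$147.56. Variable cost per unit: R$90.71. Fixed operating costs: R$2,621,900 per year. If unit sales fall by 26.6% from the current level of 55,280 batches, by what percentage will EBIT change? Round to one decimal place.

Contribution at this volume is 55,280 × R$56.85 = R$3,142,668.00.
EBIT = R$3,142,668.00 − R$2,621,900 = R$520,768.00.
Degree of operating leverage = R$3,142,668.00 / R$520,768.00 = 6.0347.
So EBIT moves 6.0347 × (-26.6%) = -160.5%.

-160.5%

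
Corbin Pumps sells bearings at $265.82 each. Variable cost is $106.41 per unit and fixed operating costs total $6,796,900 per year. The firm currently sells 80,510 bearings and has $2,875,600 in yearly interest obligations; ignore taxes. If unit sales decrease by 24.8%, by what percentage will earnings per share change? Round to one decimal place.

-100.7%

Total contribution margin = 80,510 × $159.41 = $12,834,099.10.
EBIT = $12,834,099.10 − $6,796,900 = $6,037,199.10.
After interest of $2,875,600.00, pre-tax earnings = $3,161,599.10.
Degree of combined leverage = contribution ÷ (EBIT − I) = $12,834,099.10 ÷ $3,161,599.10 = 4.0594.
%ΔEPS = DCL × %ΔSales = 4.0594 × -24.8% = -100.7%.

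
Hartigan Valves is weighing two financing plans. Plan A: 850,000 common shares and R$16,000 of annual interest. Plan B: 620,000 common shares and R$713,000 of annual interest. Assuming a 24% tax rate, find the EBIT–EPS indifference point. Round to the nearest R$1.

Set EPS_A = EPS_B: (EBIT − R$16,000)(1 − 0.24) ÷ 850,000 = (EBIT − R$713,000)(1 − 0.24) ÷ 620,000.
The (1 − t) factor cancels: (EBIT − 16,000) × 620,000 = (EBIT − 713,000) × 850,000.
Solving, EBIT = (713,000·850,000 − 16,000·620,000) / (850,000 − 620,000) = 596,130,000,000 / 230,000 = 2,591,869.57.

R$2,591,870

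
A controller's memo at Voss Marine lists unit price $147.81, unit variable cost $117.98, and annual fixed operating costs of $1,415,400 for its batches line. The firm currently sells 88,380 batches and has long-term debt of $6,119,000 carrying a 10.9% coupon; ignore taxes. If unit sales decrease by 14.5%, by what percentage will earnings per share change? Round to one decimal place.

-69.0%

Contribution at this volume is 88,380 × $29.83 = $2,636,375.40.
Operating income = contribution − fixed costs = $2,636,375.40 − $1,415,400 = $1,220,975.40.
Interest = $666,971.00, so EBIT − I = $554,004.40.
Degree of combined leverage = contribution ÷ (EBIT − I) = $2,636,375.40 ÷ $554,004.40 = 4.7588.
EPS therefore changes by 4.7588 × (-14.5%) = -69.0%.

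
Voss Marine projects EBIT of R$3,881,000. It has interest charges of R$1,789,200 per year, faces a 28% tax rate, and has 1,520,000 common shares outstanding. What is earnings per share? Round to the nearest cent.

R$0.99

Pre-tax income = R$3,881,000 − R$1,789,200.00 = R$2,091,800.00.
Net income = R$2,091,800.00 × (1 − 0.28) = R$1,506,096.00.
EPS = R$1,506,096.00 ÷ 1,520,000 = R$0.99.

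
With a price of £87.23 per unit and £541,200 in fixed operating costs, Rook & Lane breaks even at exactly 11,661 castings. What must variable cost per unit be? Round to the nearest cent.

£40.82

Contribution per unit must be FC / Q = £541,200 / 11,661 = £46.4111.
Variable cost per unit = £87.23 − £46.4111 = £40.82.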